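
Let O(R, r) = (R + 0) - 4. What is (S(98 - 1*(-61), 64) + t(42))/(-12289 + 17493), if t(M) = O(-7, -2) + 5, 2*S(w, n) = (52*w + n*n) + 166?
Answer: 6259/5204 ≈ 1.2027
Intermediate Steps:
O(R, r) = -4 + R (O(R, r) = R - 4 = -4 + R)
S(w, n) = 83 + n²/2 + 26*w (S(w, n) = ((52*w + n*n) + 166)/2 = ((52*w + n²) + 166)/2 = ((n² + 52*w) + 166)/2 = (166 + n² + 52*w)/2 = 83 + n²/2 + 26*w)
t(M) = -6 (t(M) = (-4 - 7) + 5 = -11 + 5 = -6)
(S(98 - 1*(-61), 64) + t(42))/(-12289 + 17493) = ((83 + (½)*64² + 26*(98 - 1*(-61))) - 6)/(-12289 + 17493) = ((83 + (½)*4096 + 26*(98 + 61)) - 6)/5204 = ((83 + 2048 + 26*159) - 6)*(1/5204) = ((83 + 2048 + 4134) - 6)*(1/5204) = (6265 - 6)*(1/5204) = 6259*(1/5204) = 6259/5204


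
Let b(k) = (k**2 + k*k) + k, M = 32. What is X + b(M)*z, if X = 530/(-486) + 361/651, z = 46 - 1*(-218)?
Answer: 28955618456/52731 ≈ 5.4912e+5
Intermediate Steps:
z = 264 (z = 46 + 218 = 264)
X = -28264/52731 (X = 530*(-1/486) + 361*(1/651) = -265/243 + 361/651 = -28264/52731 ≈ -0.53600)
b(k) = k + 2*k**2 (b(k) = (k**2 + k**2) + k = 2*k**2 + k = k + 2*k**2)
X + b(M)*z = -28264/52731 + (32*(1 + 2*32))*264 = -28264/52731 + (32*(1 + 64))*264 = -28264/52731 + (32*65)*264 = -28264/52731 + 2080*264 = -28264/52731 + 549120 = 28955618456/52731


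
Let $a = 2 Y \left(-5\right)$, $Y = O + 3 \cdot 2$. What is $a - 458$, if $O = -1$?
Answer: $-508$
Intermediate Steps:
$Y = 5$ ($Y = -1 + 3 \cdot 2 = -1 + 6 = 5$)
$a = -50$ ($a = 2 \cdot 5 \left(-5\right) = 10 \left(-5\right) = -50$)
$a - 458 = -50 - 458 = -508$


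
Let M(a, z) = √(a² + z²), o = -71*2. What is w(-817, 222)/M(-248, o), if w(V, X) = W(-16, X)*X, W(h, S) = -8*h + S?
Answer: 38850*√20417/20417 ≈ 271.89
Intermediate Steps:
W(h, S) = S - 8*h
w(V, X) = X*(128 + X) (w(V, X) = (X - 8*(-16))*X = (X + 128)*X = (128 + X)*X = X*(128 + X))
o = -142
w(-817, 222)/M(-248, o) = (222*(128 + 222))/(√((-248)² + (-142)²)) = (222*350)/(√(61504 + 20164)) = 77700/(√81668) = 77700/((2*√20417)) = 77700*(√20417/40834) = 38850*√20417/20417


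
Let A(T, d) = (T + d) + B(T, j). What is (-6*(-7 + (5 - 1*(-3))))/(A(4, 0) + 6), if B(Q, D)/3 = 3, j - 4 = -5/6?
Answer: -6/19 ≈ -0.31579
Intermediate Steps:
j = 19/6 (j = 4 - 5/6 = 19/6 ≈ 3.1667)
B(Q, D) = 9 (B(Q, D) = 3*3 = 9)
A(T, d) = 9 + T + d (A(T, d) = (T + d) + 9 = 9 + T + d)
(-6*(-7 + (5 - 1*(-3))))/(A(4, 0) + 6) = (-6*(-7 + (5 - 1*(-3))))/((9 + 4 + 0) + 6) = (-6*(-7 + (5 + 3)))/(13 + 6) = -6*(-7 + 8)/19 = -6*1*(1/19) = -6*1/19 = -6/19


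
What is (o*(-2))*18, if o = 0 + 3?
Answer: -108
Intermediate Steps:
o = 3
(o*(-2))*18 = (3*(-2))*18 = -6*18 = -108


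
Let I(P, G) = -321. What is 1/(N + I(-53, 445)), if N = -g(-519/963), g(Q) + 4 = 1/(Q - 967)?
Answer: -310580/98453539 ≈ -0.0031546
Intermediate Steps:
g(Q) = -4 + 1/(-967 + Q) (g(Q) = -4 + 1/(Q - 967) = -4 + 1/(-967 + Q))
N = 1242641/310580 (N = -(3869 - (-2076)/963)/(-967 - 519/963) = -(3869 - (-2076)/963)/(-967 - 519*1/963) = -(3869 - 4*(-173/321))/(-967 - 173/321) = -(3869 + 692/321)/(-310580/321) = -(-321)*1242641/(310580*321) = -1*(-1242641/310580) = 1242641/310580 ≈ 4.0010)
1/(N + I(-53, 445)) = 1/(1242641/310580 - 321) = 1/(-98453539/310580) = -310580/98453539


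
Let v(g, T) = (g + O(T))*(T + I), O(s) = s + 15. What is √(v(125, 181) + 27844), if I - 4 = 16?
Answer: 7*√1885 ≈ 303.92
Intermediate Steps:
I = 20 (I = 4 + 16 = 20)
O(s) = 15 + s
v(g, T) = (20 + T)*(15 + T + g) (v(g, T) = (g + (15 + T))*(T + 20) = (15 + T + g)*(20 + T) = (20 + T)*(15 + T + g))
√(v(125, 181) + 27844) = √((300 + 181² + 20*125 + 35*181 + 181*125) + 27844) = √((300 + 32761 + 2500 + 6335 + 22625) + 27844) = √(64521 + 27844) = √92365 = 7*√1885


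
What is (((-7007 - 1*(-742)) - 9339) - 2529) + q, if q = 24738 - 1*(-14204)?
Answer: 20809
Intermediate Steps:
q = 38942 (q = 24738 + 14204 = 38942)
(((-7007 - 1*(-742)) - 9339) - 2529) + q = (((-7007 - 1*(-742)) - 9339) - 2529) + 38942 = (((-7007 + 742) - 9339) - 2529) + 38942 = ((-6265 - 9339) - 2529) + 38942 = (-15604 - 2529) + 38942 = -18133 + 38942 = 20809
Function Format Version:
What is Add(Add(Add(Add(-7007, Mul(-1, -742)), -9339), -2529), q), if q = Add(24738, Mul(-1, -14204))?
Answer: 20809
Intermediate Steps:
q = 38942 (q = Add(24738, 14204) = 38942)
Add(Add(Add(Add(-7007, Mul(-1, -742)), -9339), -2529), q) = Add(Add(Add(Add(-7007, Mul(-1, -742)), -9339), -2529), 38942) = Add(Add(Add(Add(-7007, 742), -9339), -2529), 38942) = Add(Add(Add(-6265, -9339), -2529), 38942) = Add(Add(-15604, -2529), 38942) = Add(-18133, 38942) = 20809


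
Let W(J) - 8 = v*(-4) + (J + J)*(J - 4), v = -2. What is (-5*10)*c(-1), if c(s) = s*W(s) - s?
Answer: 1250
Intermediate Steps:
W(J) = 16 + 2*J*(-4 + J) (W(J) = 8 + (-2*(-4) + (J + J)*(J - 4)) = 8 + (8 + (2*J)*(-4 + J)) = 8 + (8 + 2*J*(-4 + J)) = 16 + 2*J*(-4 + J))
c(s) = -s + s*(16 - 8*s + 2*s²) (c(s) = s*(16 - 8*s + 2*s²) - s = -s + s*(16 - 8*s + 2*s²))
(-5*10)*c(-1) = (-5*10)*(-(15 - 8*(-1) + 2*(-1)²)) = -(-50)*(15 + 8 + 2*1) = -(-50)*(15 + 8 + 2) = -(-50)*25 = -50*(-25) = 1250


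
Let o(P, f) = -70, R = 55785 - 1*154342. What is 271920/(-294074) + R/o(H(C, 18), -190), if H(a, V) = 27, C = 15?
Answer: 1316546219/935690 ≈ 1407.0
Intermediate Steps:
R = -98557 (R = 55785 - 154342 = -98557)
271920/(-294074) + R/o(H(C, 18), -190) = 271920/(-294074) - 98557/(-70) = 271920*(-1/294074) - 98557*(-1/70) = -12360/13367 + 98557/70 = 1316546219/935690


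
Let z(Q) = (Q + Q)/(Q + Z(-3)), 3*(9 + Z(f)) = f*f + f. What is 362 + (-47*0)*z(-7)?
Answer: 362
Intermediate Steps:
Z(f) = -9 + f/3 + f**2/3 (Z(f) = -9 + (f*f + f)/3 = -9 + (f**2 + f)/3 = -9 + (f + f**2)/3 = -9 + (f/3 + f**2/3) = -9 + f/3 + f**2/3)
z(Q) = 2*Q/(-7 + Q) (z(Q) = (Q + Q)/(Q + (-9 + (1/3)*(-3) + (1/3)*(-3)**2)) = (2*Q)/(Q + (-9 - 1 + (1/3)*9)) = (2*Q)/(Q + (-9 - 1 + 3)) = (2*Q)/(Q - 7) = (2*Q)/(-7 + Q) = 2*Q/(-7 + Q))
362 + (-47*0)*z(-7) = 362 + (-47*0)*(2*(-7)/(-7 - 7)) = 362 + 0*(2*(-7)/(-14)) = 362 + 0*(2*(-7)*(-1/14)) = 362 + 0*1 = 362 + 0 = 362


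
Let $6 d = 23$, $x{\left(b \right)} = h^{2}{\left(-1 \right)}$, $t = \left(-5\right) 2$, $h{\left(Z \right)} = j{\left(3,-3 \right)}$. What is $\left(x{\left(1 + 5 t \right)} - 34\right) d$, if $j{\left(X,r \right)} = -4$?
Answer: $-69$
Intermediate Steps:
$h{\left(Z \right)} = -4$
$t = -10$
$x{\left(b \right)} = 16$ ($x{\left(b \right)} = \left(-4\right)^{2} = 16$)
$d = \frac{23}{6}$ ($d = \frac{1}{6} \cdot 23 = \frac{23}{6} \approx 3.8333$)
$\left(x{\left(1 + 5 t \right)} - 34\right) d = \left(16 - 34\right) \frac{23}{6} = \left(-18\right) \frac{23}{6} = -69$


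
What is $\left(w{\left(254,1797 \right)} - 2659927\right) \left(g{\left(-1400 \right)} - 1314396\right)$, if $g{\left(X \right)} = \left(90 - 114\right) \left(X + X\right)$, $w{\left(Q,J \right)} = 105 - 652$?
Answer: $3318132530904$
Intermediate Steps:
$w{\left(Q,J \right)} = -547$ ($w{\left(Q,J \right)} = 105 - 652 = -547$)
$g{\left(X \right)} = - 48 X$ ($g{\left(X \right)} = - 24 \cdot 2 X = - 48 X$)
$\left(w{\left(254,1797 \right)} - 2659927\right) \left(g{\left(-1400 \right)} - 1314396\right) = \left(-547 - 2659927\right) \left(\left(-48\right) \left(-1400\right) - 1314396\right) = - 2660474 \left(67200 - 1314396\right) = \left(-2660474\right) \left(-1247196\right) = 3318132530904$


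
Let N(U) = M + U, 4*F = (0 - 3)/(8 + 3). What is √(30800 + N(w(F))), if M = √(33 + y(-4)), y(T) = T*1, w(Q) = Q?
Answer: √(14907167 + 484*√29)/22 ≈ 175.51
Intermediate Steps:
F = -3/44 (F = ((0 - 3)/(8 + 3))/4 = (-3/11)/4 = (-3*1/11)/4 = (¼)*(-3/11) = -3/44 ≈ -0.068182)
y(T) = T
M = √29 (M = √(33 - 4) = √29 ≈ 5.3852)
N(U) = U + √29 (N(U) = √29 + U = U + √29)
√(30800 + N(w(F))) = √(30800 + (-3/44 + √29)) = √(1355197/44 + √29)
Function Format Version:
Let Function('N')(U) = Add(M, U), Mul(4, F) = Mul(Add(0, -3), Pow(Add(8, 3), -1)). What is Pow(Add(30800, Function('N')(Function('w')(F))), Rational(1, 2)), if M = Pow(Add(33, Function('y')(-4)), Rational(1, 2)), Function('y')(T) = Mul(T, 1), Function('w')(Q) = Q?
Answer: Mul(Rational(1, 22), Pow(Add(14907167, Mul(484, Pow(29, Rational(1, 2)))), Rational(1, 2))) ≈ 175.51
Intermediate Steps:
F = Rational(-3, 44) (F = Mul(Rational(1, 4), Mul(Add(0, -3), Pow(Add(8, 3), -1))) = Mul(Rational(1, 4), Mul(-3, Pow(11, -1))) = Mul(Rational(1, 4), Mul(-3, Rational(1, 11))) = Mul(Rational(1, 4), Rational(-3, 11)) = Rational(-3, 44) ≈ -0.068182)
Function('y')(T) = T
M = Pow(29, Rational(1, 2)) (M = Pow(Add(33, -4), Rational(1, 2)) = Pow(29, Rational(1, 2)) ≈ 5.3852)
Function('N')(U) = Add(U, Pow(29, Rational(1, 2))) (Function('N')(U) = Add(Pow(29, Rational(1, 2)), U) = Add(U, Pow(29, Rational(1, 2))))
Pow(Add(30800, Function('N')(Function('w')(F))), Rational(1, 2)) = Pow(Add(30800, Add(Rational(-3, 44), Pow(29, Rational(1, 2)))), Rational(1, 2)) = Pow(Add(Rational(1355197, 44), Pow(29, Rational(1, 2))), Rational(1, 2))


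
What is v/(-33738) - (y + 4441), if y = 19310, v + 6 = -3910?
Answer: -400653661/16869 ≈ -23751.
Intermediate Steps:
v = -3916 (v = -6 - 3910 = -3916)
v/(-33738) - (y + 4441) = -3916/(-33738) - (19310 + 4441) = -3916*(-1/33738) - 1*23751 = 1958/16869 - 23751 = -400653661/16869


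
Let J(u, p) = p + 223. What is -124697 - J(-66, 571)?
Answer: -125491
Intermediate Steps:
J(u, p) = 223 + p
-124697 - J(-66, 571) = -124697 - (223 + 571) = -124697 - 1*794 = -124697 - 794 = -125491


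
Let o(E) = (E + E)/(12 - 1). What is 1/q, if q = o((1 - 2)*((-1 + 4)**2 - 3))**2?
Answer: 121/144 ≈ 0.84028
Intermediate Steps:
o(E) = 2*E/11 (o(E) = (2*E)/11 = (2*E)*(1/11) = 2*E/11)
q = 144/121 (q = (2*((1 - 2)*((-1 + 4)**2 - 3))/11)**2 = (2*(-(3**2 - 3))/11)**2 = (2*(-(9 - 3))/11)**2 = (2*(-1*6)/11)**2 = ((2/11)*(-6))**2 = (-12/11)**2 = 144/121 ≈ 1.1901)
1/q = 1/(144/121) = 121/144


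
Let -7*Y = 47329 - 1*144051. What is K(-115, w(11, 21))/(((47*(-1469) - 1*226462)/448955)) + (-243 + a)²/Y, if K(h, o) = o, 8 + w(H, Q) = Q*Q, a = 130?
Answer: -3755220664483/5716366922 ≈ -656.92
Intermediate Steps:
w(H, Q) = -8 + Q² (w(H, Q) = -8 + Q*Q = -8 + Q²)
Y = 96722/7 (Y = -(47329 - 1*144051)/7 = -(47329 - 144051)/7 = -⅐*(-96722) = 96722/7 ≈ 13817.)
K(-115, w(11, 21))/(((47*(-1469) - 1*226462)/448955)) + (-243 + a)²/Y = (-8 + 21²)/(((47*(-1469) - 1*226462)/448955)) + (-243 + 130)²/(96722/7) = (-8 + 441)/(((-69043 - 226462)*(1/448955))) + (-113)²*(7/96722) = 433/((-295505*1/448955)) + 12769*(7/96722) = 433/(-59101/89791) + 89383/96722 = 433*(-89791/59101) + 89383/96722 = -38879503/59101 + 89383/96722 = -3755220664483/5716366922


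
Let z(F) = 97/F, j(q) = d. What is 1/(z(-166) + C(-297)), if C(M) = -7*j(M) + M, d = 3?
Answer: -166/52885 ≈ -0.0031389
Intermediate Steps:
j(q) = 3
C(M) = -21 + M (C(M) = -7*3 + M = -21 + M)
1/(z(-166) + C(-297)) = 1/(97/(-166) + (-21 - 297)) = 1/(97*(-1/166) - 318) = 1/(-97/166 - 318) = 1/(-52885/166) = -166/52885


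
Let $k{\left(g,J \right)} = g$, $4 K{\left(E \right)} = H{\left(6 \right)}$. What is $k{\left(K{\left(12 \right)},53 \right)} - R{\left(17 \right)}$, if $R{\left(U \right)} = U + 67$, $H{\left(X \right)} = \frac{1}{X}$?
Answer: $- \frac{2015}{24} \approx -83.958$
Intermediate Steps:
$K{\left(E \right)} = \frac{1}{24}$ ($K{\left(E \right)} = \frac{1}{4 \cdot 6} = \frac{1}{4} \cdot \frac{1}{6} = \frac{1}{24}$)
$R{\left(U \right)} = 67 + U$
$k{\left(K{\left(12 \right)},53 \right)} - R{\left(17 \right)} = \frac{1}{24} - \left(67 + 17\right) = \frac{1}{24} - 84 = - \frac{2015}{24}$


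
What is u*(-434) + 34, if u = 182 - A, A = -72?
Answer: -110202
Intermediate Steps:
u = 254 (u = 182 - 1*(-72) = 182 + 72 = 254)
u*(-434) + 34 = 254*(-434) + 34 = -110236 + 34 = -110202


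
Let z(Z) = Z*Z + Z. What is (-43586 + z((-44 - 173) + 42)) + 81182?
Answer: 68046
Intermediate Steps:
z(Z) = Z + Z² (z(Z) = Z² + Z = Z + Z²)
(-43586 + z((-44 - 173) + 42)) + 81182 = (-43586 + ((-44 - 173) + 42)*(1 + ((-44 - 173) + 42))) + 81182 = (-43586 + (-217 + 42)*(1 + (-217 + 42))) + 81182 = (-43586 - 175*(1 - 175)) + 81182 = (-43586 - 175*(-174)) + 81182 = (-43586 + 30450) + 81182 = -13136 + 81182 = 68046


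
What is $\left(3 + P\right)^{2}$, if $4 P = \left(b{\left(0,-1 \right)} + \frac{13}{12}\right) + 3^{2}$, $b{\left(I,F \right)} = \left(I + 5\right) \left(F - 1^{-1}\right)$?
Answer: $\frac{21025}{2304} \approx 9.1254$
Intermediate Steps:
$b{\left(I,F \right)} = \left(-1 + F\right) \left(5 + I\right)$ ($b{\left(I,F \right)} = \left(5 + I\right) \left(F - 1\right) = \left(5 + I\right) \left(-1 + F\right) = \left(-1 + F\right) \left(5 + I\right)$)
$P = \frac{1}{48}$ ($P = \frac{\left(\left(-5 - 0 + 5 \left(-1\right) - 0\right) + \frac{13}{12}\right) + 3^{2}}{4} = \frac{\left(\left(-5 + 0 - 5 + 0\right) + 13 \cdot \frac{1}{12}\right) + 9}{4} = \frac{\left(-10 + \frac{13}{12}\right) + 9}{4} = \frac{- \frac{107}{12} + 9}{4} = \frac{1}{4} \cdot \frac{1}{12} = \frac{1}{48} \approx 0.020833$)
$\left(3 + P\right)^{2} = \left(3 + \frac{1}{48}\right)^{2} = \left(\frac{145}{48}\right)^{2} = \frac{21025}{2304}$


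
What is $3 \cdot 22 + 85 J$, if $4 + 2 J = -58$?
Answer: $-2569$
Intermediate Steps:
$J = -31$ ($J = -2 + \frac{1}{2} \left(-58\right) = -2 - 29 = -31$)
$3 \cdot 22 + 85 J = 3 \cdot 22 + 85 \left(-31\right) = 66 - 2635 = -2569$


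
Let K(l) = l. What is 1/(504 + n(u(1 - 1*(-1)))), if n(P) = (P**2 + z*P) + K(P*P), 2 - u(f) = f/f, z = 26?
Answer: 1/532 ≈ 0.0018797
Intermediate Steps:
u(f) = 1 (u(f) = 2 - f/f = 2 - 1*1 = 2 - 1 = 1)
n(P) = 2*P**2 + 26*P (n(P) = (P**2 + 26*P) + P*P = (P**2 + 26*P) + P**2 = 2*P**2 + 26*P)
1/(504 + n(u(1 - 1*(-1)))) = 1/(504 + 2*1*(13 + 1)) = 1/(504 + 2*1*14) = 1/(504 + 28) = 1/532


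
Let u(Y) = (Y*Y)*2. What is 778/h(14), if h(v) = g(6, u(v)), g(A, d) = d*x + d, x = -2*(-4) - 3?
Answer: 389/1176 ≈ 0.33078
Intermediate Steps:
u(Y) = 2*Y**2 (u(Y) = Y**2*2 = 2*Y**2)
x = 5 (x = 8 - 3 = 5)
g(A, d) = 6*d (g(A, d) = d*5 + d = 5*d + d = 6*d)
h(v) = 12*v**2 (h(v) = 6*(2*v**2) = 12*v**2)
778/h(14) = 778/((12*14**2)) = 778/((12*196)) = 778/2352 = 778*(1/2352) = 389/1176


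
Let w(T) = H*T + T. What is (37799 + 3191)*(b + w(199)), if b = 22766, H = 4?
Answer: 973963390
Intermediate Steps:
w(T) = 5*T (w(T) = 4*T + T = 5*T)
(37799 + 3191)*(b + w(199)) = (37799 + 3191)*(22766 + 5*199) = 40990*(22766 + 995) = 40990*23761 = 973963390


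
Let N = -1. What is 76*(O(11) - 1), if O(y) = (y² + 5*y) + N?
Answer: 13224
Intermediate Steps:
O(y) = -1 + y² + 5*y (O(y) = (y² + 5*y) - 1 = -1 + y² + 5*y)
76*(O(11) - 1) = 76*((-1 + 11² + 5*11) - 1) = 76*((-1 + 121 + 55) - 1) = 76*(175 - 1) = 76*174 = 13224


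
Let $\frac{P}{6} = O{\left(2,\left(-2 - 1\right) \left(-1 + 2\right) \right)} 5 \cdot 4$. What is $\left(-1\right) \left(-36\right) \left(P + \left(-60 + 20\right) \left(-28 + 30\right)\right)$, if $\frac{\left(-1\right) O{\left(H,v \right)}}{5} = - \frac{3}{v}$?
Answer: $-24480$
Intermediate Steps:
$O{\left(H,v \right)} = \frac{15}{v}$ ($O{\left(H,v \right)} = - 5 \left(- \frac{3}{v}\right) = \frac{15}{v}$)
$P = -600$ ($P = 6 \frac{15}{\left(-2 - 1\right) \left(-1 + 2\right)} 5 \cdot 4 = 6 \frac{15}{\left(-3\right) 1} \cdot 5 \cdot 4 = 6 \frac{15}{-3} \cdot 5 \cdot 4 = 6 \cdot 15 \left(- \frac{1}{3}\right) 5 \cdot 4 = 6 \left(-5\right) 5 \cdot 4 = 6 \left(\left(-25\right) 4\right) = 6 \left(-100\right) = -600$)
$\left(-1\right) \left(-36\right) \left(P + \left(-60 + 20\right) \left(-28 + 30\right)\right) = \left(-1\right) \left(-36\right) \left(-600 + \left(-60 + 20\right) \left(-28 + 30\right)\right) = 36 \left(-600 - 80\right) = 36 \left(-680\right) = -24480$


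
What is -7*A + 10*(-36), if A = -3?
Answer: -339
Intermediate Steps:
-7*A + 10*(-36) = -7*(-3) + 10*(-36) = 21 - 360 = -339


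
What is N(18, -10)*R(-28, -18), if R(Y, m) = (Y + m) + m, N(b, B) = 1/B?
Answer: 32/5 ≈ 6.4000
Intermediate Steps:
R(Y, m) = Y + 2*m
N(18, -10)*R(-28, -18) = (-28 + 2*(-18))/(-10) = -(-28 - 36)/10 = -⅒*(-64) = 32/5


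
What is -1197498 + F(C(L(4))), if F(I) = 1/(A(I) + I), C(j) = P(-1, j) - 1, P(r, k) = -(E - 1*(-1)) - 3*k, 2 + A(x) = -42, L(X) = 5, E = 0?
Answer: -73047379/61 ≈ -1.1975e+6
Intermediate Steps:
A(x) = -44 (A(x) = -2 - 42 = -44)
P(r, k) = -1 - 3*k (P(r, k) = -(0 - 1*(-1)) - 3*k = -(0 + 1) - 3*k = -1*1 - 3*k = -1 - 3*k)
C(j) = -2 - 3*j (C(j) = (-1 - 3*j) - 1 = -2 - 3*j)
F(I) = 1/(-44 + I)
-1197498 + F(C(L(4))) = -1197498 + 1/(-44 + (-2 - 3*5)) = -1197498 + 1/(-44 + (-2 - 15)) = -1197498 + 1/(-44 - 17) = -1197498 + 1/(-61) = -1197498 - 1/61 = -73047379/61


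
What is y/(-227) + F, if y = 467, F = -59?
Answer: -13860/227 ≈ -61.057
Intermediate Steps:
y/(-227) + F = 467/(-227) - 59 = 467*(-1/227) - 59 = -467/227 - 59 = -13860/227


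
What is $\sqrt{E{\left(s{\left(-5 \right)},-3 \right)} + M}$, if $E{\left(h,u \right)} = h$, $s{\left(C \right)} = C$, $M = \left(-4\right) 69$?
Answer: $i \sqrt{281} \approx 16.763 i$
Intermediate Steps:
$M = -276$
$\sqrt{E{\left(s{\left(-5 \right)},-3 \right)} + M} = \sqrt{-5 - 276} = \sqrt{-281} = i \sqrt{281}$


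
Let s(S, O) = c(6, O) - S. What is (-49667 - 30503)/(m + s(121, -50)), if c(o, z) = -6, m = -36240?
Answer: 80170/36367 ≈ 2.2045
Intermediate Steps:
s(S, O) = -6 - S
(-49667 - 30503)/(m + s(121, -50)) = (-49667 - 30503)/(-36240 + (-6 - 1*121)) = -80170/(-36240 + (-6 - 121)) = -80170/(-36240 - 127) = -80170/(-36367) = -80170*(-1/36367) = 80170/36367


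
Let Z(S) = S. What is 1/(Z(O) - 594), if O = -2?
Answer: -1/596 ≈ -0.0016779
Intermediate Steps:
1/(Z(O) - 594) = 1/(-2 - 594) = 1/(-596) = -1/596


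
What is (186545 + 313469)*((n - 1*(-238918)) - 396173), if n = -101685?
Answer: -129473625160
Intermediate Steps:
(186545 + 313469)*((n - 1*(-238918)) - 396173) = (186545 + 313469)*((-101685 - 1*(-238918)) - 396173) = 500014*((-101685 + 238918) - 396173) = 500014*(137233 - 396173) = 500014*(-258940) = -129473625160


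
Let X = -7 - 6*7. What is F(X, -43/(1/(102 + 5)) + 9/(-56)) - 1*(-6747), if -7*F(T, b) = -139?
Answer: 47368/7 ≈ 6766.9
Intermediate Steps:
X = -49 (X = -7 - 42 = -49)
F(T, b) = 139/7 (F(T, b) = -⅐*(-139) = 139/7)
F(X, -43/(1/(102 + 5)) + 9/(-56)) - 1*(-6747) = 139/7 - 1*(-6747) = 139/7 + 6747 = 47368/7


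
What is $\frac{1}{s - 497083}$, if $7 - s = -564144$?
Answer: $\frac{1}{67068} \approx 1.491 \cdot 10^{-5}$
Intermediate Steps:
$s = 564151$ ($s = 7 - -564144 = 7 + 564144 = 564151$)
$\frac{1}{s - 497083} = \frac{1}{564151 - 497083} = \frac{1}{67068}$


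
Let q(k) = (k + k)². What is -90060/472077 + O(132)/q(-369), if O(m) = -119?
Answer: -5456312867/28568211732 ≈ -0.19099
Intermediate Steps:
q(k) = 4*k² (q(k) = (2*k)² = 4*k²)
-90060/472077 + O(132)/q(-369) = -90060/472077 - 119/(4*(-369)²) = -90060*1/472077 - 119/(4*136161) = -30020/157359 - 119/544644 = -5456312867/28568211732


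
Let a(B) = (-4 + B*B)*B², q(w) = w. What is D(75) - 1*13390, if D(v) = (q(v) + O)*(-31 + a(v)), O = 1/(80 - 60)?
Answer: 23729245647/10 ≈ 2.3729e+9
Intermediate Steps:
O = 1/20 ≈ 0.050000
a(B) = B²*(-4 + B²) (a(B) = (-4 + B²)*B² = B²*(-4 + B²))
D(v) = (-31 + v²*(-4 + v²))*(1/20 + v) (D(v) = (v + 1/20)*(-31 + v²*(-4 + v²)) = (1/20 + v)*(-31 + v²*(-4 + v²)) = (-31 + v²*(-4 + v²))*(1/20 + v))
D(75) - 1*13390 = (-31/20 - 31*75 + 75³*(-4 + 75²) + (1/20)*75²*(-4 + 75²)) - 1*13390 = (-31/20 - 2325 + 421875*(-4 + 5625) + (1/20)*5625*(-4 + 5625)) - 13390 = (-31/20 - 2325 + 421875*5621 + (1/20)*5625*5621) - 13390 = (-31/20 - 2325 + 2371359375 + 6323625/4) - 13390 = 23729379547/10 - 13390 = 23729245647/10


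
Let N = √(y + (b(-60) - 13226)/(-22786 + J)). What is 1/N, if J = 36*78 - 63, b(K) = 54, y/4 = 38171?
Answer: 7*√19555013521/382494152 ≈ 0.0025592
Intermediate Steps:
y = 152684 (y = 4*38171 = 152684)
J = 2745 (J = 2808 - 63 = 2745)
N = 8*√19555013521/2863 (N = √(152684 + (54 - 13226)/(-22786 + 2745)) = √(152684 - 13172/(-20041)) = √(152684 - 13172*(-1/20041)) = √(152684 + 13172/20041) = √(3059953216/20041) = 8*√19555013521/2863 ≈ 390.75)
1/N = 1/(8*√19555013521/2863) = 7*√19555013521/382494152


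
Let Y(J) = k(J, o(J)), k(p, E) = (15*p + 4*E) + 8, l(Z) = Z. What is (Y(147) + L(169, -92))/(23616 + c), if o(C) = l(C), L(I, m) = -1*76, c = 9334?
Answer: 109/1318 ≈ 0.082701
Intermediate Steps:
L(I, m) = -76
o(C) = C
k(p, E) = 8 + 4*E + 15*p (k(p, E) = (4*E + 15*p) + 8 = 8 + 4*E + 15*p)
Y(J) = 8 + 19*J (Y(J) = 8 + 4*J + 15*J = 8 + 19*J)
(Y(147) + L(169, -92))/(23616 + c) = ((8 + 19*147) - 76)/(23616 + 9334) = ((8 + 2793) - 76)/32950 = (2801 - 76)*(1/32950) = 2725*(1/32950) = 109/1318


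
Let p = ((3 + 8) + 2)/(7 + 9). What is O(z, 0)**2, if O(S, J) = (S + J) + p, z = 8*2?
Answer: 72361/256 ≈ 282.66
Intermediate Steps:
z = 16
p = 13/16 (p = (11 + 2)/16 = 13*(1/16) = 13/16 ≈ 0.81250)
O(S, J) = 13/16 + J + S (O(S, J) = (S + J) + 13/16 = (J + S) + 13/16 = 13/16 + J + S)
O(z, 0)**2 = (13/16 + 0 + 16)**2 = (269/16)**2 = 72361/256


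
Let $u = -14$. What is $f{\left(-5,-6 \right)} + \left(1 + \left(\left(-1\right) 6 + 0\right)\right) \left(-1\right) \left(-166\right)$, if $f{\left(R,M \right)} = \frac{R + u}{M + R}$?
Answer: $- \frac{9111}{11} \approx -828.27$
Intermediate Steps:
$f{\left(R,M \right)} = \frac{-14 + R}{M + R}$ ($f{\left(R,M \right)} = \frac{R - 14}{M + R} = \frac{-14 + R}{M + R}$)
$f{\left(-5,-6 \right)} + \left(1 + \left(\left(-1\right) 6 + 0\right)\right) \left(-1\right) \left(-166\right) = \frac{-14 - 5}{-6 - 5} + \left(1 + \left(\left(-1\right) 6 + 0\right)\right) \left(-1\right) \left(-166\right) = \frac{1}{-11} \left(-19\right) + \left(1 + \left(-6 + 0\right)\right) \left(-1\right) \left(-166\right) = \left(- \frac{1}{11}\right) \left(-19\right) + \left(1 - 6\right) \left(-1\right) \left(-166\right) = \frac{19}{11} + \left(-5\right) \left(-1\right) \left(-166\right) = \frac{19}{11} + 5 \left(-166\right) = \frac{19}{11} - 830 = - \frac{9111}{11}$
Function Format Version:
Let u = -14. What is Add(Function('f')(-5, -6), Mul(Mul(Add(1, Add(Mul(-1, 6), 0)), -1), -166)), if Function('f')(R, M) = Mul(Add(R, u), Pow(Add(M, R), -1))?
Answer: Rational(-9111, 11) ≈ -828.27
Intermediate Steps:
Function('f')(R, M) = Mul(Pow(Add(M, R), -1), Add(-14, R)) (Function('f')(R, M) = Mul(Add(R, -14), Pow(Add(M, R), -1)) = Mul(Add(-14, R), Pow(Add(M, R), -1)) = Mul(Pow(Add(M, R), -1), Add(-14, R)))
Add(Function('f')(-5, -6), Mul(Mul(Add(1, Add(Mul(-1, 6), 0)), -1), -166)) = Add(Mul(Pow(Add(-6, -5), -1), Add(-14, -5)), Mul(Mul(Add(1, Add(Mul(-1, 6), 0)), -1), -166)) = Add(Mul(Pow(-11, -1), -19), Mul(Mul(Add(1, Add(-6, 0)), -1), -166)) = Add(Mul(Rational(-1, 11), -19), Mul(Mul(Add(1, -6), -1), -166)) = Add(Rational(19, 11), Mul(Mul(-5, -1), -166)) = Add(Rational(19, 11), Mul(5, -166)) = Add(Rational(19, 11), -830) = Rational(-9111, 11)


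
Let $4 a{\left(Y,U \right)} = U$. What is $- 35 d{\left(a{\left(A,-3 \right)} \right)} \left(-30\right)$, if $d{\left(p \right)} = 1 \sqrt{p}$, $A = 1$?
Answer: $525 i \sqrt{3} \approx 909.33 i$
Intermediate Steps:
$a{\left(Y,U \right)} = \frac{U}{4}$
$d{\left(p \right)} = \sqrt{p}$
$- 35 d{\left(a{\left(A,-3 \right)} \right)} \left(-30\right) = - 35 \sqrt{\frac{1}{4} \left(-3\right)} \left(-30\right) = - 35 \sqrt{- \frac{3}{4}} \left(-30\right) = - 35 \frac{i \sqrt{3}}{2} \left(-30\right) = - \frac{35 i \sqrt{3}}{2} \left(-30\right) = 525 i \sqrt{3}$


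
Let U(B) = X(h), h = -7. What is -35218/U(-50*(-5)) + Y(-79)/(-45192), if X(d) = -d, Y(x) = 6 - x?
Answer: -227367493/45192 ≈ -5031.1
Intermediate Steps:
U(B) = 7 (U(B) = -1*(-7) = 7)
-35218/U(-50*(-5)) + Y(-79)/(-45192) = -35218/7 + (6 - 1*(-79))/(-45192) = -35218*1/7 + (6 + 79)*(-1/45192) = -35218/7 + 85*(-1/45192) = -35218/7 - 85/45192 = -227367493/45192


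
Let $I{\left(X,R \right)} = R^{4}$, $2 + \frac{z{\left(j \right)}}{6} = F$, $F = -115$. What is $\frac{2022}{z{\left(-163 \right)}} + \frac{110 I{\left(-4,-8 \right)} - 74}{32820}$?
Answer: $\frac{6941087}{639990} \approx 10.846$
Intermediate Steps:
$z{\left(j \right)} = -702$ ($z{\left(j \right)} = -12 + 6 \left(-115\right) = -12 - 690 = -702$)
$\frac{2022}{z{\left(-163 \right)}} + \frac{110 I{\left(-4,-8 \right)} - 74}{32820} = \frac{2022}{-702} + \frac{110 \left(-8\right)^{4} - 74}{32820} = 2022 \left(- \frac{1}{702}\right) + \left(110 \cdot 4096 - 74\right) \frac{1}{32820} = - \frac{337}{117} + \left(450560 - 74\right) \frac{1}{32820} = - \frac{337}{117} + 450486 \cdot \frac{1}{32820} = - \frac{337}{117} + \frac{75081}{5470} = \frac{6941087}{639990}$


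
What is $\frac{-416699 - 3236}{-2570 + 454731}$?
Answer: $- \frac{419935}{452161} \approx -0.92873$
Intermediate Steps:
$\frac{-416699 - 3236}{-2570 + 454731} = - \frac{419935}{452161}$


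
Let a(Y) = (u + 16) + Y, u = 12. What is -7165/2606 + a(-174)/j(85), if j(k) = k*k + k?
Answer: -26378313/9524930 ≈ -2.7694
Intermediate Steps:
a(Y) = 28 + Y (a(Y) = (12 + 16) + Y = 28 + Y)
j(k) = k + k² (j(k) = k² + k = k + k²)
-7165/2606 + a(-174)/j(85) = -7165/2606 + (28 - 174)/((85*(1 + 85))) = -7165*1/2606 - 146/(85*86) = -7165/2606 - 146/7310 = -7165/2606 - 146*1/7310 = -7165/2606 - 73/3655 = -26378313/9524930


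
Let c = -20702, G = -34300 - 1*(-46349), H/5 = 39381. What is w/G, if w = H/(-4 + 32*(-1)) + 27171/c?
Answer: -679550911/1496630388 ≈ -0.45405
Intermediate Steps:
H = 196905 (H = 5*39381 = 196905)
G = 12049 (G = -34300 + 46349 = 12049)
w = -679550911/124212 (w = 196905/(-4 + 32*(-1)) + 27171/(-20702) = 196905/(-4 - 32) + 27171*(-1/20702) = 196905/(-36) - 27171/20702 = 196905*(-1/36) - 27171/20702 = -65635/12 - 27171/20702 = -679550911/124212 ≈ -5470.9)
w/G = -679550911/124212/12049 = -679550911/124212*1/12049 = -679550911/1496630388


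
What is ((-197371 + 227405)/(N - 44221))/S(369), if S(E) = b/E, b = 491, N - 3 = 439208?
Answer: 5541273/96970045 ≈ 0.057144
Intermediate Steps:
N = 439211 (N = 3 + 439208 = 439211)
S(E) = 491/E
((-197371 + 227405)/(N - 44221))/S(369) = ((-197371 + 227405)/(439211 - 44221))/((491/369)) = (30034/394990)/((491*(1/369))) = (30034*(1/394990))/(491/369) = (15017/197495)*(369/491) = 5541273/96970045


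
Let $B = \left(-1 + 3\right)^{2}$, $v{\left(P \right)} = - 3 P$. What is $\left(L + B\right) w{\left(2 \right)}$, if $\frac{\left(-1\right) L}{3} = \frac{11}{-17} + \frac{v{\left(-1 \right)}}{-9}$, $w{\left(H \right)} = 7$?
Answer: $\frac{826}{17} \approx 48.588$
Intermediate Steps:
$B = 4$ ($B = 2^{2} = 4$)
$L = \frac{50}{17}$ ($L = - 3 \left(\frac{11}{-17} + \frac{\left(-3\right) \left(-1\right)}{-9}\right) = - 3 \left(11 \left(- \frac{1}{17}\right) + 3 \left(- \frac{1}{9}\right)\right) = - 3 \left(- \frac{11}{17} - \frac{1}{3}\right) = \left(-3\right) \left(- \frac{50}{51}\right) = \frac{50}{17} \approx 2.9412$)
$\left(L + B\right) w{\left(2 \right)} = \left(\frac{50}{17} + 4\right) 7 = \frac{118}{17} \cdot 7 = \frac{826}{17}$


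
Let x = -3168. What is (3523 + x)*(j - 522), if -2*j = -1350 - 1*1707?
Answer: 714615/2 ≈ 3.5731e+5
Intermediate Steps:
j = 3057/2 (j = -(-1350 - 1*1707)/2 = -(-1350 - 1707)/2 = -½*(-3057) = 3057/2 ≈ 1528.5)
(3523 + x)*(j - 522) = (3523 - 3168)*(3057/2 - 522) = 355*(2013/2) = 714615/2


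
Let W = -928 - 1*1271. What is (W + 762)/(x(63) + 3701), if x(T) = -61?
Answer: -1437/3640 ≈ -0.39478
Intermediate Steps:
W = -2199 (W = -928 - 1271 = -2199)
(W + 762)/(x(63) + 3701) = (-2199 + 762)/(-61 + 3701) = -1437/3640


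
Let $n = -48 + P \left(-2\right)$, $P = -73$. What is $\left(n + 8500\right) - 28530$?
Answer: $-19932$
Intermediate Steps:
$n = 98$ ($n = -48 - -146 = -48 + 146 = 98$)
$\left(n + 8500\right) - 28530 = \left(98 + 8500\right) - 28530 = 8598 - 28530 = -19932$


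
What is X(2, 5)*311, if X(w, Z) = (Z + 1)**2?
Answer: 11196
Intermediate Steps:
X(w, Z) = (1 + Z)**2
X(2, 5)*311 = (1 + 5)**2*311 = 6**2*311 = 36*311 = 11196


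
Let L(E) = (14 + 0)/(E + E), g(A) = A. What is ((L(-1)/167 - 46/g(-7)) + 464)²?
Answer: 302553902401/1366561 ≈ 2.2140e+5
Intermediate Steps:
L(E) = 7/E (L(E) = 14/((2*E)) = 14*(1/(2*E)) = 7/E)
((L(-1)/167 - 46/g(-7)) + 464)² = (((7/(-1))/167 - 46/(-7)) + 464)² = (((7*(-1))*(1/167) - 46*(-⅐)) + 464)² = ((-7*1/167 + 46/7) + 464)² = ((-7/167 + 46/7) + 464)² = (7633/1169 + 464)² = (550049/1169)² = 302553902401/1366561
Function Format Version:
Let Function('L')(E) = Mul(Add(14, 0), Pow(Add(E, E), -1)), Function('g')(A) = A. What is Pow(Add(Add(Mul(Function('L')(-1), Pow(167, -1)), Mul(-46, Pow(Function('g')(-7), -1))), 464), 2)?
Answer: Rational(302553902401, 1366561) ≈ 2.2140e+5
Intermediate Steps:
Function('L')(E) = Mul(7, Pow(E, -1)) (Function('L')(E) = Mul(14, Pow(Mul(2, E), -1)) = Mul(14, Mul(Rational(1, 2), Pow(E, -1))) = Mul(7, Pow(E, -1)))
Pow(Add(Add(Mul(Function('L')(-1), Pow(167, -1)), Mul(-46, Pow(Function('g')(-7), -1))), 464), 2) = Pow(Add(Add(Mul(Mul(7, Pow(-1, -1)), Pow(167, -1)), Mul(-46, Pow(-7, -1))), 464), 2) = Pow(Add(Add(Mul(Mul(7, -1), Rational(1, 167)), Mul(-46, Rational(-1, 7))), 464), 2) = Pow(Add(Add(Mul(-7, Rational(1, 167)), Rational(46, 7)), 464), 2) = Pow(Add(Add(Rational(-7, 167), Rational(46, 7)), 464), 2) = Pow(Add(Rational(7633, 1169), 464), 2) = Pow(Rational(550049, 1169), 2) = Rational(302553902401, 1366561)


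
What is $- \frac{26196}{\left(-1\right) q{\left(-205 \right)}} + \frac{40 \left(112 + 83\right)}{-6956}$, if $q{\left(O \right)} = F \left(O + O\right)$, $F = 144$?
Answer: $- \frac{13390237}{8555880} \approx -1.565$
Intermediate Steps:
$q{\left(O \right)} = 288 O$ ($q{\left(O \right)} = 144 \left(O + O\right) = 144 \cdot 2 O = 288 O$)
$- \frac{26196}{\left(-1\right) q{\left(-205 \right)}} + \frac{40 \left(112 + 83\right)}{-6956} = - \frac{26196}{\left(-1\right) 288 \left(-205\right)} + \frac{40 \left(112 + 83\right)}{-6956} = - \frac{26196}{\left(-1\right) \left(-59040\right)} + 40 \cdot 195 \left(- \frac{1}{6956}\right) = - \frac{26196}{59040} + 7800 \left(- \frac{1}{6956}\right) = \left(-26196\right) \frac{1}{59040} - \frac{1950}{1739} = - \frac{2183}{4920} - \frac{1950}{1739} = - \frac{13390237}{8555880}$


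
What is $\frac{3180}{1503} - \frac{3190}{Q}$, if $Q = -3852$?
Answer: $\frac{946885}{321642} \approx 2.9439$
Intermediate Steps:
$\frac{3180}{1503} - \frac{3190}{Q} = \frac{3180}{1503} - \frac{3190}{-3852} = 3180 \cdot \frac{1}{1503} - - \frac{1595}{1926} = \frac{1060}{501} + \frac{1595}{1926} = \frac{946885}{321642}$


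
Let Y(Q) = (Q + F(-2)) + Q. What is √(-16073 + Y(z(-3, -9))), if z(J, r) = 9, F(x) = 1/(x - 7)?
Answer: 4*I*√9031/3 ≈ 126.71*I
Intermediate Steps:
F(x) = 1/(-7 + x)
Y(Q) = -⅑ + 2*Q (Y(Q) = (Q + 1/(-7 - 2)) + Q = (Q + 1/(-9)) + Q = (Q - ⅑) + Q = (-⅑ + Q) + Q = -⅑ + 2*Q)
√(-16073 + Y(z(-3, -9))) = √(-16073 + (-⅑ + 2*9)) = √(-16073 + (-⅑ + 18)) = √(-16073 + 161/9) = √(-144496/9) = 4*I*√9031/3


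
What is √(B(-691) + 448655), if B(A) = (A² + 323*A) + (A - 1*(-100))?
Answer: 4*√43897 ≈ 838.06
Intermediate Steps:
B(A) = 100 + A² + 324*A (B(A) = (A² + 323*A) + (A + 100) = (A² + 323*A) + (100 + A) = 100 + A² + 324*A)
√(B(-691) + 448655) = √((100 + (-691)² + 324*(-691)) + 448655) = √((100 + 477481 - 223884) + 448655) = √(253697 + 448655) = √702352 = 4*√43897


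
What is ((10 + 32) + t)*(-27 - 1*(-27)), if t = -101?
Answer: 0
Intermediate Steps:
((10 + 32) + t)*(-27 - 1*(-27)) = ((10 + 32) - 101)*(-27 - 1*(-27)) = (42 - 101)*(-27 + 27) = -59*0 = 0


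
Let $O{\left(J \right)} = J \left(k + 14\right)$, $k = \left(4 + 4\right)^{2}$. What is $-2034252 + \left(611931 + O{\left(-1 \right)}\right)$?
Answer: $-1422399$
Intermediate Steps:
$k = 64$ ($k = 8^{2} = 64$)
$O{\left(J \right)} = 78 J$ ($O{\left(J \right)} = J \left(64 + 14\right) = J 78 = 78 J$)
$-2034252 + \left(611931 + O{\left(-1 \right)}\right) = -2034252 + \left(611931 + 78 \left(-1\right)\right) = -2034252 + \left(611931 - 78\right) = -2034252 + 611853 = -1422399$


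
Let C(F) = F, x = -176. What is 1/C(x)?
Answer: -1/176 ≈ -0.0056818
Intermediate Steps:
1/C(x) = 1/(-176) = -1/176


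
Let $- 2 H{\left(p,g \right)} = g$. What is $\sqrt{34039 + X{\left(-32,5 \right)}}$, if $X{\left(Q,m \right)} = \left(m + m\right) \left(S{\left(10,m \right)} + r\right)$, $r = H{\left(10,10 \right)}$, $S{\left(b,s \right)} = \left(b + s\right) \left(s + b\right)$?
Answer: $\sqrt{36239} \approx 190.37$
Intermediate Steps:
$H{\left(p,g \right)} = - \frac{g}{2}$
$S{\left(b,s \right)} = \left(b + s\right)^{2}$ ($S{\left(b,s \right)} = \left(b + s\right) \left(b + s\right) = \left(b + s\right)^{2}$)
$r = -5$ ($r = \left(- \frac{1}{2}\right) 10 = -5$)
$X{\left(Q,m \right)} = 2 m \left(-5 + \left(10 + m\right)^{2}\right)$ ($X{\left(Q,m \right)} = \left(m + m\right) \left(\left(10 + m\right)^{2} - 5\right) = 2 m \left(-5 + \left(10 + m\right)^{2}\right)$)
$\sqrt{34039 + X{\left(-32,5 \right)}} = \sqrt{34039 + 2 \cdot 5 \left(-5 + \left(10 + 5\right)^{2}\right)} = \sqrt{34039 + 2 \cdot 5 \left(-5 + 15^{2}\right)} = \sqrt{34039 + 2 \cdot 5 \left(-5 + 225\right)} = \sqrt{34039 + 2 \cdot 5 \cdot 220} = \sqrt{34039 + 2200} = \sqrt{36239}$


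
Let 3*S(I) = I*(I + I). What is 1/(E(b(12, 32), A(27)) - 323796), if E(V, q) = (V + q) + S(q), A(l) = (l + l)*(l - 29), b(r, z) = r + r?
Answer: -1/316104 ≈ -3.1635e-6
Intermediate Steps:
b(r, z) = 2*r
S(I) = 2*I²/3 (S(I) = (I*(I + I))/3 = (I*(2*I))/3 = (2*I²)/3 = 2*I²/3)
A(l) = 2*l*(-29 + l) (A(l) = (2*l)*(-29 + l) = 2*l*(-29 + l))
E(V, q) = V + q + 2*q²/3 (E(V, q) = (V + q) + 2*q²/3 = V + q + 2*q²/3)
1/(E(b(12, 32), A(27)) - 323796) = 1/((2*12 + 2*27*(-29 + 27) + 2*(2*27*(-29 + 27))²/3) - 323796) = 1/((24 + 2*27*(-2) + 2*(2*27*(-2))²/3) - 323796) = 1/((24 - 108 + (⅔)*(-108)²) - 323796) = 1/((24 - 108 + (⅔)*11664) - 323796) = 1/((24 - 108 + 7776) - 323796) = 1/(7692 - 323796) = 1/(-316104) = -1/316104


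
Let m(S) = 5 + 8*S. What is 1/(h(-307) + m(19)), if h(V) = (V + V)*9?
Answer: -1/5369 ≈ -0.00018625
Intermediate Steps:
h(V) = 18*V (h(V) = (2*V)*9 = 18*V)
1/(h(-307) + m(19)) = 1/(18*(-307) + (5 + 8*19)) = 1/(-5526 + (5 + 152)) = 1/(-5526 + 157) = 1/(-5369) = -1/5369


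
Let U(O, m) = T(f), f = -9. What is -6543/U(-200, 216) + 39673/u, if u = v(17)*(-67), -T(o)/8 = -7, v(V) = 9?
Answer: -6167117/33768 ≈ -182.63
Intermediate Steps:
T(o) = 56 (T(o) = -8*(-7) = 56)
U(O, m) = 56
u = -603 (u = 9*(-67) = -603)
-6543/U(-200, 216) + 39673/u = -6543/56 + 39673/(-603) = -6543*1/56 + 39673*(-1/603) = -6543/56 - 39673/603 = -6167117/33768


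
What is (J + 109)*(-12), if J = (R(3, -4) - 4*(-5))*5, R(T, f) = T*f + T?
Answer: -1968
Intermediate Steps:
R(T, f) = T + T*f
J = 55 (J = (3*(1 - 4) - 4*(-5))*5 = (3*(-3) + 20)*5 = (-9 + 20)*5 = 11*5 = 55)
(J + 109)*(-12) = (55 + 109)*(-12) = 164*(-12) = -1968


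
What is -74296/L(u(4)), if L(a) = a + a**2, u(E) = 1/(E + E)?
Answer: -4754944/9 ≈ -5.2833e+5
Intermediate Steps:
u(E) = 1/(2*E)
-74296/L(u(4)) = -74296*8/(1 + (1/2)/4) = -74296*8/(1 + (1/2)*(1/4)) = -74296*8/(1 + 1/8) = -74296/((1/8)*(9/8)) = -74296/9/64 = -74296*64/9 = -4754944/9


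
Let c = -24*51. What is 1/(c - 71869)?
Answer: -1/73093 ≈ -1.3681e-5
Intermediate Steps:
c = -1224
1/(c - 71869) = 1/(-1224 - 71869) = 1/(-73093) = -1/73093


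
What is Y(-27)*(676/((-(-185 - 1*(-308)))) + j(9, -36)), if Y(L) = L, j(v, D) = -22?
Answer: 30438/41 ≈ 742.39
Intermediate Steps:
Y(-27)*(676/((-(-185 - 1*(-308)))) + j(9, -36)) = -27*(676/((-(-185 - 1*(-308)))) - 22) = -27*(676/((-(-185 + 308))) - 22) = -27*(676/((-1*123)) - 22) = -27*(676/(-123) - 22) = -27*(676*(-1/123) - 22) = -27*(-676/123 - 22) = -27*(-3382/123) = 30438/41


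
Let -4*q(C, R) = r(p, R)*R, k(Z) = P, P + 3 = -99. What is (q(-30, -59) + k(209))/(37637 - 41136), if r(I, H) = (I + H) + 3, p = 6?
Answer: 1679/6998 ≈ 0.23993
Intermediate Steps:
P = -102 (P = -3 - 99 = -102)
r(I, H) = 3 + H + I (r(I, H) = (H + I) + 3 = 3 + H + I)
k(Z) = -102
q(C, R) = -R*(9 + R)/4 (q(C, R) = -(3 + R + 6)*R/4 = -(9 + R)*R/4 = -R*(9 + R)/4)
(q(-30, -59) + k(209))/(37637 - 41136) = (-¼*(-59)*(9 - 59) - 102)/(37637 - 41136) = (-¼*(-59)*(-50) - 102)/(-3499) = (-1475/2 - 102)*(-1/3499) = -1679/2*(-1/3499) = 1679/6998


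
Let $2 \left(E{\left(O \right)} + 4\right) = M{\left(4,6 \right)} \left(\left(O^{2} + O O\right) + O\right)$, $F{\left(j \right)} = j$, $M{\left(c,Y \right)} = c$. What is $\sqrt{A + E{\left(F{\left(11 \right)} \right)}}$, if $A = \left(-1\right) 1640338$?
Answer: $6 i \sqrt{45551} \approx 1280.6 i$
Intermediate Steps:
$A = -1640338$
$E{\left(O \right)} = -4 + 2 O + 4 O^{2}$ ($E{\left(O \right)} = -4 + \frac{4 \left(\left(O^{2} + O O\right) + O\right)}{2} = -4 + \frac{4 \left(\left(O^{2} + O^{2}\right) + O\right)}{2} = -4 + \frac{4 \left(2 O^{2} + O\right)}{2} = -4 + \frac{4 \left(O + 2 O^{2}\right)}{2} = -4 + \frac{4 O + 8 O^{2}}{2} = -4 + \left(2 O + 4 O^{2}\right) = -4 + 2 O + 4 O^{2}$)
$\sqrt{A + E{\left(F{\left(11 \right)} \right)}} = \sqrt{-1640338 + \left(-4 + 2 \cdot 11 + 4 \cdot 11^{2}\right)} = \sqrt{-1640338 + \left(-4 + 22 + 4 \cdot 121\right)} = \sqrt{-1640338 + \left(-4 + 22 + 484\right)} = \sqrt{-1640338 + 502} = \sqrt{-1639836} = 6 i \sqrt{45551}$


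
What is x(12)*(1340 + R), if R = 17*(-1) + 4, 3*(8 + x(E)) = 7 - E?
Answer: -38483/3 ≈ -12828.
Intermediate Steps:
x(E) = -17/3 - E/3 (x(E) = -8 + (7 - E)/3 = -8 + (7/3 - E/3) = -17/3 - E/3)
R = -13 (R = -17 + 4 = -13)
x(12)*(1340 + R) = (-17/3 - 1/3*12)*(1340 - 13) = (-17/3 - 4)*1327 = -29/3*1327 = -38483/3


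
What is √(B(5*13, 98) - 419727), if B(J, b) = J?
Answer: I*√419662 ≈ 647.81*I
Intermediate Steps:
√(B(5*13, 98) - 419727) = √(5*13 - 419727) = √(65 - 419727) = √(-419662) = I*√419662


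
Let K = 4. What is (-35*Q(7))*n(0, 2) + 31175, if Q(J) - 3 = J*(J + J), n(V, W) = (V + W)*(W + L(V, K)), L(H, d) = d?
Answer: -11245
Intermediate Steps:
n(V, W) = (4 + W)*(V + W) (n(V, W) = (V + W)*(W + 4) = (V + W)*(4 + W) = (4 + W)*(V + W))
Q(J) = 3 + 2*J² (Q(J) = 3 + J*(J + J) = 3 + J*(2*J) = 3 + 2*J²)
(-35*Q(7))*n(0, 2) + 31175 = (-35*(3 + 2*7²))*(2² + 4*0 + 4*2 + 0*2) + 31175 = (-35*(3 + 2*49))*(4 + 0 + 8 + 0) + 31175 = -35*(3 + 98)*12 + 31175 = -35*101*12 + 31175 = -3535*12 + 31175 = -42420 + 31175 = -11245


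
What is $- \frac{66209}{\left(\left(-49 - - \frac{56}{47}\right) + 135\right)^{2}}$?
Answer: $- \frac{146255681}{16793604} \approx -8.709$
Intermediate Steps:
$- \frac{66209}{\left(\left(-49 - - \frac{56}{47}\right) + 135\right)^{2}} = - \frac{66209}{\left(\left(-49 + \frac{56}{47}\right) + 135\right)^{2}} = - \frac{66209}{\left(- \frac{2247}{47} + 135\right)^{2}} = - \frac{66209}{\left(\frac{4098}{47}\right)^{2}} = - \frac{66209}{\frac{16793604}{2209}} = \left(-66209\right) \frac{2209}{16793604} = - \frac{146255681}{16793604}$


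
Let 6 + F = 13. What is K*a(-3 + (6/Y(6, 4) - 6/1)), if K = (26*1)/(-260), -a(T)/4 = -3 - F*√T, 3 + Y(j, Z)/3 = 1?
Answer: -6/5 - 14*I*√10/5 ≈ -1.2 - 8.8544*I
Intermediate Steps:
F = 7 (F = -6 + 13 = 7)
Y(j, Z) = -6 (Y(j, Z) = -9 + 3*1 = -9 + 3 = -6)
a(T) = 12 + 28*√T (a(T) = -4*(-3 - 7*√T) = 12 + 28*√T)
K = -⅒ (K = 26*(-1/260) = -⅒ ≈ -0.10000)
K*a(-3 + (6/Y(6, 4) - 6/1)) = -(12 + 28*√(-3 + (6/(-6) - 6/1)))/10 = -(12 + 28*√(-3 + (6*(-⅙) - 6*1)))/10 = -(12 + 28*√(-3 + (-1 - 6)))/10 = -(12 + 28*√(-3 - 7))/10 = -(12 + 28*√(-10))/10 = -(12 + 28*(I*√10))/10 = -(12 + 28*I*√10)/10 = -6/5 - 14*I*√10/5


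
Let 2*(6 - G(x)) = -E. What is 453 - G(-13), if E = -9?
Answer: 903/2 ≈ 451.50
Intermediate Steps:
G(x) = 3/2 (G(x) = 6 - (-1)*(-9)/2 = 6 - ½*9 = 6 - 9/2 = 3/2)
453 - G(-13) = 453 - 1*3/2 = 453 - 3/2 = 903/2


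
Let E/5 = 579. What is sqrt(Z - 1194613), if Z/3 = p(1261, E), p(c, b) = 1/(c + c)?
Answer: I*sqrt(7598316865126)/2522 ≈ 1093.0*I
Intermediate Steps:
E = 2895 (E = 5*579 = 2895)
p(c, b) = 1/(2*c)
Z = 3/2522 (Z = 3*((1/2)/1261) = 3*((1/2)*(1/1261)) = 3*(1/2522) = 3/2522 ≈ 0.0011895)
sqrt(Z - 1194613) = sqrt(3/2522 - 1194613) = sqrt(-3012813983/2522) = I*sqrt(7598316865126)/2522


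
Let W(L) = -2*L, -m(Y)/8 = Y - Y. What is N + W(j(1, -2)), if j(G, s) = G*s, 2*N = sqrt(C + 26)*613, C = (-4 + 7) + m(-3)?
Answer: 4 + 613*sqrt(29)/2 ≈ 1654.6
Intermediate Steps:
m(Y) = 0 (m(Y) = -8*(Y - Y) = -8*0 = 0)
C = 3 (C = (-4 + 7) + 0 = 3 + 0 = 3)
N = 613*sqrt(29)/2 (N = (sqrt(3 + 26)*613)/2 = (sqrt(29)*613)/2 = (613*sqrt(29))/2 = 613*sqrt(29)/2 ≈ 1650.6)
N + W(j(1, -2)) = 613*sqrt(29)/2 - 2*(-2) = 613*sqrt(29)/2 + 4 = 4 + 613*sqrt(29)/2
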